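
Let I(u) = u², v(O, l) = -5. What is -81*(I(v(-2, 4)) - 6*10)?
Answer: 2835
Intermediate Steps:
-81*(I(v(-2, 4)) - 6*10) = -81*((-5)² - 6*10) = -81*(25 - 60) = -81*(-35) = 2835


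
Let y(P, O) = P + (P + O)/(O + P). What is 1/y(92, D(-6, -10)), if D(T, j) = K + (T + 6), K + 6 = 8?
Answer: 1/93 ≈ 0.010753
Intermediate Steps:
K = 2 (K = -6 + 8 = 2)
D(T, j) = 8 + T (D(T, j) = 2 + (T + 6) = 2 + (6 + T) = 8 + T)
y(P, O) = 1 + P (y(P, O) = P + (O + P)/(O + P) = P + 1 = 1 + P)
1/y(92, D(-6, -10)) = 1/(1 + 92) = 1/93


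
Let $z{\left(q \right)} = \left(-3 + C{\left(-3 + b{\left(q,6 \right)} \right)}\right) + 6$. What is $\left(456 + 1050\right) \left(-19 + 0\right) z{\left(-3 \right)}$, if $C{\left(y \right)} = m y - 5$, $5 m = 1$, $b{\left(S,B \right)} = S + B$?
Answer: $57228$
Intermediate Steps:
$b{\left(S,B \right)} = B + S$
$m = \frac{1}{5}$ ($m = \frac{1}{5} \cdot 1 = \frac{1}{5} \approx 0.2$)
$C{\left(y \right)} = -5 + \frac{y}{5}$ ($C{\left(y \right)} = \frac{y}{5} - 5 = -5 + \frac{y}{5}$)
$z{\left(q \right)} = - \frac{7}{5} + \frac{q}{5}$ ($z{\left(q \right)} = \left(-3 + \left(-5 + \frac{-3 + \left(6 + q\right)}{5}\right)\right) + 6 = \left(-3 + \left(-5 + \frac{3 + q}{5}\right)\right) + 6 = \left(-3 + \left(-5 + \left(\frac{3}{5} + \frac{q}{5}\right)\right)\right) + 6 = \left(-3 + \left(- \frac{22}{5} + \frac{q}{5}\right)\right) + 6 = \left(- \frac{37}{5} + \frac{q}{5}\right) + 6 = - \frac{7}{5} + \frac{q}{5}$)
$\left(456 + 1050\right) \left(-19 + 0\right) z{\left(-3 \right)} = \left(456 + 1050\right) \left(-19 + 0\right) \left(- \frac{7}{5} + \frac{1}{5} \left(-3\right)\right) = 1506 \left(- 19 \left(- \frac{7}{5} - \frac{3}{5}\right)\right) = 1506 \left(\left(-19\right) \left(-2\right)\right) = 1506 \cdot 38 = 57228$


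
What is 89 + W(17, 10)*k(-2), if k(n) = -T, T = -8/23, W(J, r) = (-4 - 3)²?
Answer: 2439/23 ≈ 106.04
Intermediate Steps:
W(J, r) = 49 (W(J, r) = (-7)² = 49)
T = -8/23 (T = -8*1/23 = -8/23 ≈ -0.34783)
k(n) = 8/23 (k(n) = -1*(-8/23) = 8/23)
89 + W(17, 10)*k(-2) = 89 + 49*(8/23) = 89 + 392/23 = 2439/23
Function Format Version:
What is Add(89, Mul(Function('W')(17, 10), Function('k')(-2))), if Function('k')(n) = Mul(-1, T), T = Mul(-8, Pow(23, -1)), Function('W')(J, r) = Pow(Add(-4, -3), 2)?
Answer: Rational(2439, 23) ≈ 106.04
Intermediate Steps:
Function('W')(J, r) = 49 (Function('W')(J, r) = Pow(-7, 2) = 49)
T = Rational(-8, 23) (T = Mul(-8, Rational(1, 23)) = Rational(-8, 23) ≈ -0.34783)
Function('k')(n) = Rational(8, 23) (Function('k')(n) = Mul(-1, Rational(-8, 23)) = Rational(8, 23))
Add(89, Mul(Function('W')(17, 10), Function('k')(-2))) = Add(89, Mul(49, Rational(8, 23))) = Add(89, Rational(392, 23)) = Rational(2439, 23)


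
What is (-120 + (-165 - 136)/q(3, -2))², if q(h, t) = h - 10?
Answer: 5929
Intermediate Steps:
q(h, t) = -10 + h
(-120 + (-165 - 136)/q(3, -2))² = (-120 + (-165 - 136)/(-10 + 3))² = (-120 - 301/(-7))² = (-120 - 301*(-⅐))² = (-120 + 43)² = (-77)² = 5929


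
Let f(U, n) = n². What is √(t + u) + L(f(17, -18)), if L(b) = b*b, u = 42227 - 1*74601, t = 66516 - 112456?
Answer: 104976 + I*√78314 ≈ 1.0498e+5 + 279.85*I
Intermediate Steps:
t = -45940
u = -32374 (u = 42227 - 74601 = -32374)
L(b) = b²
√(t + u) + L(f(17, -18)) = √(-45940 - 32374) + ((-18)²)² = √(-78314) + 324² = I*√78314 + 104976 = 104976 + I*√78314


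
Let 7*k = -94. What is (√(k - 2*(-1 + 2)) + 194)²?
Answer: 263344/7 + 2328*I*√21/7 ≈ 37621.0 + 1524.0*I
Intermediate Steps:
k = -94/7 (k = (⅐)*(-94) = -94/7 ≈ -13.429)
(√(k - 2*(-1 + 2)) + 194)² = (√(-94/7 - 2*(-1 + 2)) + 194)² = (√(-94/7 - 2*1) + 194)² = (√(-94/7 - 2) + 194)² = (√(-108/7) + 194)² = (6*I*√21/7 + 194)² = (194 + 6*I*√21/7)²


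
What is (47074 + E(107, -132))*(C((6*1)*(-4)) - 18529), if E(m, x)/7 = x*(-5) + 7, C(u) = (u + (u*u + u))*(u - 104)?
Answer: -4455744959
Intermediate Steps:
C(u) = (-104 + u)*(u² + 2*u) (C(u) = (u + (u² + u))*(-104 + u) = (u + (u + u²))*(-104 + u) = (u² + 2*u)*(-104 + u) = (-104 + u)*(u² + 2*u))
E(m, x) = 49 - 35*x (E(m, x) = 7*(x*(-5) + 7) = 7*(-5*x + 7) = 7*(7 - 5*x) = 49 - 35*x)
(47074 + E(107, -132))*(C((6*1)*(-4)) - 18529) = (47074 + (49 - 35*(-132)))*(((6*1)*(-4))*(-208 + ((6*1)*(-4))² - 102*6*1*(-4)) - 18529) = (47074 + (49 + 4620))*((6*(-4))*(-208 + (6*(-4))² - 612*(-4)) - 18529) = (47074 + 4669)*(-24*(-208 + (-24)² - 102*(-24)) - 18529) = 51743*(-24*(-208 + 576 + 2448) - 18529) = 51743*(-24*2816 - 18529) = 51743*(-67584 - 18529) = 51743*(-86113) = -4455744959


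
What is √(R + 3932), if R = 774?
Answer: √4706 ≈ 68.600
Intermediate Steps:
√(R + 3932) = √(774 + 3932) = √4706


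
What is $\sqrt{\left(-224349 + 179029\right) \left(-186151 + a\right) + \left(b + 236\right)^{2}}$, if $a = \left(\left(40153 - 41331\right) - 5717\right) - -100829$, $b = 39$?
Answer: $\sqrt{4179350065} \approx 64648.0$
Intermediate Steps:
$a = 93934$ ($a = \left(-1178 - 5717\right) + 100829 = -6895 + 100829 = 93934$)
$\sqrt{\left(-224349 + 179029\right) \left(-186151 + a\right) + \left(b + 236\right)^{2}} = \sqrt{\left(-224349 + 179029\right) \left(-186151 + 93934\right) + \left(39 + 236\right)^{2}} = \sqrt{\left(-45320\right) \left(-92217\right) + 275^{2}} = \sqrt{4179274440 + 75625} = \sqrt{4179350065}$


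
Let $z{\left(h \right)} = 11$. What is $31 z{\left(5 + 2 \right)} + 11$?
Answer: $352$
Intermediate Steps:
$31 z{\left(5 + 2 \right)} + 11 = 31 \cdot 11 + 11 = 341 + 11 = 352$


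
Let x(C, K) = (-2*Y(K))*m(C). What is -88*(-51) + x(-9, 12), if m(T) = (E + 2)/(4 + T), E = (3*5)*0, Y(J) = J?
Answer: 22488/5 ≈ 4497.6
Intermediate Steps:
E = 0 (E = 15*0 = 0)
m(T) = 2/(4 + T) (m(T) = (0 + 2)/(4 + T) = 2/(4 + T))
x(C, K) = -4*K/(4 + C) (x(C, K) = (-2*K)*(2/(4 + C)) = -4*K/(4 + C))
-88*(-51) + x(-9, 12) = -88*(-51) - 4*12/(4 - 9) = 4488 - 4*12/(-5) = 4488 - 4*12*(-⅕) = 4488 + 48/5 = 22488/5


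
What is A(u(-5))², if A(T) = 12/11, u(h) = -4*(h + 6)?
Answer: 144/121 ≈ 1.1901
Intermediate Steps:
u(h) = -24 - 4*h (u(h) = -4*(6 + h) = -24 - 4*h)
A(T) = 12/11 (A(T) = 12*(1/11) = 12/11)
A(u(-5))² = (12/11)² = 144/121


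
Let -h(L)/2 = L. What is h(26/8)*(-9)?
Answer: 117/2 ≈ 58.500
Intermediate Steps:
h(L) = -2*L
h(26/8)*(-9) = -52/8*(-9) = -2*13/4*(-9) = -13/2*(-9) = 117/2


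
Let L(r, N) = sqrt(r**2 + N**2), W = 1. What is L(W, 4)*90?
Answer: 90*sqrt(17) ≈ 371.08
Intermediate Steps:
L(r, N) = sqrt(N**2 + r**2)
L(W, 4)*90 = sqrt(4**2 + 1**2)*90 = sqrt(16 + 1)*90 = sqrt(17)*90 = 90*sqrt(17)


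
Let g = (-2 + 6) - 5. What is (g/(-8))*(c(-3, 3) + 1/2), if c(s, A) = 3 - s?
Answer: 13/16 ≈ 0.81250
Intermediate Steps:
g = -1 (g = 4 - 5 = -1)
(g/(-8))*(c(-3, 3) + 1/2) = (-1/(-8))*((3 - 1*(-3)) + 1/2) = (-1*(-⅛))*((3 + 3) + ½) = (6 + ½)/8 = (⅛)*(13/2) = 13/16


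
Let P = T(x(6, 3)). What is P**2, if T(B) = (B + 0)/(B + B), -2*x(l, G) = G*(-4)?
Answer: 1/4 ≈ 0.25000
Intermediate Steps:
x(l, G) = 2*G (x(l, G) = -G*(-4)/2 = -(-2)*G = 2*G)
T(B) = 1/2 (T(B) = B/((2*B)) = B*(1/(2*B)) = 1/2)
P = 1/2 ≈ 0.50000
P**2 = (1/2)**2 = 1/4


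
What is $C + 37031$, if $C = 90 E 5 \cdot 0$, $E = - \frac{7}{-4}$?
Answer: $37031$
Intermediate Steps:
$E = \frac{7}{4}$ ($E = \left(-7\right) \left(- \frac{1}{4}\right) = \frac{7}{4} \approx 1.75$)
$C = 0$ ($C = 90 \cdot \frac{7}{4} \cdot 5 \cdot 0 = 90 \cdot \frac{35}{4} \cdot 0 = 90 \cdot 0 = 0$)
$C + 37031 = 0 + 37031 = 37031$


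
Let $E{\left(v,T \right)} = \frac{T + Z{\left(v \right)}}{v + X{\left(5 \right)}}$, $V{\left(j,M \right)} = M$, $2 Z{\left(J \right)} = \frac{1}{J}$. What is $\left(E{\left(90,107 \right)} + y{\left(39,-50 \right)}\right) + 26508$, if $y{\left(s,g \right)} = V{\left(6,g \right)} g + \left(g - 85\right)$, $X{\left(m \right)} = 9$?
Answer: $\frac{46776011}{1620} \approx 28874.0$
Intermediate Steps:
$Z{\left(J \right)} = \frac{1}{2 J}$
$E{\left(v,T \right)} = \frac{T + \frac{1}{2 v}}{9 + v}$ ($E{\left(v,T \right)} = \frac{T + \frac{1}{2 v}}{v + 9} = \frac{T + \frac{1}{2 v}}{9 + v}$)
$y{\left(s,g \right)} = -85 + g + g^{2}$ ($y{\left(s,g \right)} = g g + \left(g - 85\right) = g^{2} + \left(g - 85\right) = g^{2} + \left(-85 + g\right) = -85 + g + g^{2}$)
$\left(E{\left(90,107 \right)} + y{\left(39,-50 \right)}\right) + 26508 = \left(\frac{\frac{1}{2} + 107 \cdot 90}{90 \left(9 + 90\right)} - \left(135 - 2500\right)\right) + 26508 = \left(\frac{\frac{1}{2} + 9630}{90 \cdot 99} - -2365\right) + 26508 = \left(\frac{1}{90} \cdot \frac{1}{99} \cdot \frac{19261}{2} + 2365\right) + 26508 = \left(\frac{1751}{1620} + 2365\right) + 26508 = \frac{3833051}{1620} + 26508 = \frac{46776011}{1620}$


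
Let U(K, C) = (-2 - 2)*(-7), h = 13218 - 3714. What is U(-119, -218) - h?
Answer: -9476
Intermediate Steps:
h = 9504
U(K, C) = 28 (U(K, C) = -4*(-7) = 28)
U(-119, -218) - h = 28 - 1*9504 = 28 - 9504 = -9476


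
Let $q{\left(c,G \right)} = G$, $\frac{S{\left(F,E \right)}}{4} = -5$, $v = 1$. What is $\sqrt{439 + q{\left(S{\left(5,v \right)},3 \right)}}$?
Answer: $\sqrt{442} \approx 21.024$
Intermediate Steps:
$S{\left(F,E \right)} = -20$ ($S{\left(F,E \right)} = 4 \left(-5\right) = -20$)
$\sqrt{439 + q{\left(S{\left(5,v \right)},3 \right)}} = \sqrt{439 + 3} = \sqrt{442}$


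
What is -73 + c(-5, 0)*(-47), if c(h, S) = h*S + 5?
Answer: -308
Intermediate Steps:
c(h, S) = 5 + S*h (c(h, S) = S*h + 5 = 5 + S*h)
-73 + c(-5, 0)*(-47) = -73 + (5 + 0*(-5))*(-47) = -73 + (5 + 0)*(-47) = -73 + 5*(-47) = -73 - 235 = -308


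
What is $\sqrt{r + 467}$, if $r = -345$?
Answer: $\sqrt{122} \approx 11.045$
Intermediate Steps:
$\sqrt{r + 467} = \sqrt{-345 + 467} = \sqrt{122}$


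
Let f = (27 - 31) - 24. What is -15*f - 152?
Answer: 268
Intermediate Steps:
f = -28 (f = -4 - 24 = -28)
-15*f - 152 = -15*(-28) - 152 = 420 - 152 = 268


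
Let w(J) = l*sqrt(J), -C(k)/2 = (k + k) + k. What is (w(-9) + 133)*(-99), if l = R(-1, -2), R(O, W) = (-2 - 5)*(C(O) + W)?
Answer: -13167 + 8316*I ≈ -13167.0 + 8316.0*I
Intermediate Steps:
C(k) = -6*k (C(k) = -2*((k + k) + k) = -2*(2*k + k) = -6*k)
R(O, W) = -7*W + 42*O (R(O, W) = (-2 - 5)*(-6*O + W) = -7*(W - 6*O) = -7*W + 42*O)
l = -28 (l = -7*(-2) + 42*(-1) = 14 - 42 = -28)
w(J) = -28*sqrt(J)
(w(-9) + 133)*(-99) = (-84*I + 133)*(-99) = (133 - 84*I)*(-99) = -13167 + 8316*I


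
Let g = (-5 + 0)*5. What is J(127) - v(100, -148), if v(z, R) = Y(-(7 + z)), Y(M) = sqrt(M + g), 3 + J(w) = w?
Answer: 124 - 2*I*sqrt(33) ≈ 124.0 - 11.489*I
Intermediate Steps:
g = -25 (g = -5*5 = -25)
J(w) = -3 + w
Y(M) = sqrt(-25 + M) (Y(M) = sqrt(M - 25) = sqrt(-25 + M))
v(z, R) = sqrt(-32 - z) (v(z, R) = sqrt(-25 - (7 + z)) = sqrt(-25 + (-7 - z)) = sqrt(-32 - z))
J(127) - v(100, -148) = (-3 + 127) - sqrt(-32 - 1*100) = 124 - sqrt(-32 - 100) = 124 - sqrt(-132) = 124 - 2*I*sqrt(33)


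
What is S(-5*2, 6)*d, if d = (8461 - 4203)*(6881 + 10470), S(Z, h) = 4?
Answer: 295522232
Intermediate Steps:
d = 73880558 (d = 4258*17351 = 73880558)
S(-5*2, 6)*d = 4*73880558 = 295522232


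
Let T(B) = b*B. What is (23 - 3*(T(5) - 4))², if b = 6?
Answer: 3025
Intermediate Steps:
T(B) = 6*B
(23 - 3*(T(5) - 4))² = (23 - 3*(6*5 - 4))² = (23 - 3*(30 - 4))² = (23 - 3*26)² = (23 - 78)² = (-55)² = 3025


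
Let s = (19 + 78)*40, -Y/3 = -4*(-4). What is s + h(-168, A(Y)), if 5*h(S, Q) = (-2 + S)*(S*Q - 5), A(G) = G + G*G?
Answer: 12890322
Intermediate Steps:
Y = -48 (Y = -(-12)*(-4) = -3*16 = -48)
A(G) = G + G²
s = 3880 (s = 97*40 = 3880)
h(S, Q) = (-5 + Q*S)*(-2 + S)/5 (h(S, Q) = ((-2 + S)*(S*Q - 5))/5 = ((-2 + S)*(Q*S - 5))/5 = ((-2 + S)*(-5 + Q*S))/5 = ((-5 + Q*S)*(-2 + S))/5 = (-5 + Q*S)*(-2 + S)/5)
s + h(-168, A(Y)) = 3880 + (2 - 1*(-168) - ⅖*(-48*(1 - 48))*(-168) + (⅕)*(-48*(1 - 48))*(-168)²) = 3880 + (2 + 168 - ⅖*(-48*(-47))*(-168) + (⅕)*(-48*(-47))*28224) = 3880 + (2 + 168 - ⅖*2256*(-168) + (⅕)*2256*28224) = 3880 + (2 + 168 + 758016/5 + 63673344/5) = 3880 + 12886442 = 12890322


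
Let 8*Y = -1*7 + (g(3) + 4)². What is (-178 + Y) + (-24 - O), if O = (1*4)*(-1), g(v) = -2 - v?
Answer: -795/4 ≈ -198.75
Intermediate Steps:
O = -4 (O = 4*(-1) = -4)
Y = -¾ (Y = (-1*7 + ((-2 - 1*3) + 4)²)/8 = (-7 + ((-2 - 3) + 4)²)/8 = (-7 + (-5 + 4)²)/8 = (-7 + (-1)²)/8 = (-7 + 1)/8 = (⅛)*(-6) = -¾ ≈ -0.75000)
(-178 + Y) + (-24 - O) = (-178 - ¾) + (-24 - 1*(-4)) = -715/4 + (-24 + 4) = -715/4 - 20 = -795/4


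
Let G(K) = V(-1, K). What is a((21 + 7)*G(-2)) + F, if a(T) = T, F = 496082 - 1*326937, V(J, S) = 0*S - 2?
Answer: 169089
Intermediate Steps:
V(J, S) = -2 (V(J, S) = 0 - 2 = -2)
G(K) = -2
F = 169145 (F = 496082 - 326937 = 169145)
a((21 + 7)*G(-2)) + F = (21 + 7)*(-2) + 169145 = 28*(-2) + 169145 = -56 + 169145 = 169089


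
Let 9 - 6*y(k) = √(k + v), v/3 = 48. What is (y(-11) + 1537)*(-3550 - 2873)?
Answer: -19763571/2 + 2141*√133/2 ≈ -9.8694e+6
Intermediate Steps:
v = 144 (v = 3*48 = 144)
y(k) = 3/2 - √(144 + k)/6 (y(k) = 3/2 - √(k + 144)/6 = 3/2 - √(144 + k)/6)
(y(-11) + 1537)*(-3550 - 2873) = ((3/2 - √(144 - 11)/6) + 1537)*(-3550 - 2873) = ((3/2 - √133/6) + 1537)*(-6423) = (3077/2 - √133/6)*(-6423) = -19763571/2 + 2141*√133/2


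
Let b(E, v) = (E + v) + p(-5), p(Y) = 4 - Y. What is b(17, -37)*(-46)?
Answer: 506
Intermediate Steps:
b(E, v) = 9 + E + v (b(E, v) = (E + v) + (4 - 1*(-5)) = (E + v) + (4 + 5) = (E + v) + 9 = 9 + E + v)
b(17, -37)*(-46) = (9 + 17 - 37)*(-46) = -11*(-46) = 506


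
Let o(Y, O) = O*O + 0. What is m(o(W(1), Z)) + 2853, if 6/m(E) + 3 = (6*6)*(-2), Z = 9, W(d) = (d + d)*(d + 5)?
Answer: 71323/25 ≈ 2852.9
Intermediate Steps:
W(d) = 2*d*(5 + d) (W(d) = (2*d)*(5 + d) = 2*d*(5 + d))
o(Y, O) = O**2 (o(Y, O) = O**2 + 0 = O**2)
m(E) = -2/25 (m(E) = 6/(-3 + (6*6)*(-2)) = 6/(-3 + 36*(-2)) = 6/(-3 - 72) = 6/(-75) = 6*(-1/75) = -2/25)
m(o(W(1), Z)) + 2853 = -2/25 + 2853 = 71323/25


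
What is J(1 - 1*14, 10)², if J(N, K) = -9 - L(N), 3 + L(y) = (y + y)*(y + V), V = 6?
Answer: 35344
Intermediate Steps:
L(y) = -3 + 2*y*(6 + y) (L(y) = -3 + (y + y)*(y + 6) = -3 + (2*y)*(6 + y) = -3 + 2*y*(6 + y))
J(N, K) = -6 - 12*N - 2*N² (J(N, K) = -9 - (-3 + 2*N² + 12*N) = -9 + (3 - 12*N - 2*N²) = -6 - 12*N - 2*N²)
J(1 - 1*14, 10)² = (-6 - 12*(1 - 1*14) - 2*(1 - 1*14)²)² = (-6 - 12*(1 - 14) - 2*(1 - 14)²)² = (-6 - 12*(-13) - 2*(-13)²)² = (-6 + 156 - 2*169)² = (-6 + 156 - 338)² = (-188)² = 35344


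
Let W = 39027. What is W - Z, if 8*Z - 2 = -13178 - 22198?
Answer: 173795/4 ≈ 43449.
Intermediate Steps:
Z = -17687/4 (Z = ¼ + (-13178 - 22198)/8 = ¼ + (⅛)*(-35376) = ¼ - 4422 = -17687/4 ≈ -4421.8)
W - Z = 39027 - 1*(-17687/4) = 39027 + 17687/4 = 173795/4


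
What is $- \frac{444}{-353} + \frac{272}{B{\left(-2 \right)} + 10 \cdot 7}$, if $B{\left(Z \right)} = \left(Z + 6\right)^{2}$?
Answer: $\frac{67100}{15179} \approx 4.4206$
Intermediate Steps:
$B{\left(Z \right)} = \left(6 + Z\right)^{2}$
$- \frac{444}{-353} + \frac{272}{B{\left(-2 \right)} + 10 \cdot 7} = - \frac{444}{-353} + \frac{272}{\left(6 - 2\right)^{2} + 10 \cdot 7} = \left(-444\right) \left(- \frac{1}{353}\right) + \frac{272}{4^{2} + 70} = \frac{444}{353} + \frac{272}{16 + 70} = \frac{444}{353} + \frac{272}{86} = \frac{444}{353} + 272 \cdot \frac{1}{86} = \frac{444}{353} + \frac{136}{43} = \frac{67100}{15179}$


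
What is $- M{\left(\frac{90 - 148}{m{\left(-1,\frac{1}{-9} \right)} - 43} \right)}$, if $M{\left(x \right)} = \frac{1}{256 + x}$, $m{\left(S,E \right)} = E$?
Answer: $- \frac{194}{49925} \approx -0.0038858$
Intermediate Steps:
$- M{\left(\frac{90 - 148}{m{\left(-1,\frac{1}{-9} \right)} - 43} \right)} = - \frac{1}{256 + \frac{90 - 148}{\frac{1}{-9} - 43}} = - \frac{1}{256 - \frac{58}{- \frac{1}{9} - 43}} = - \frac{1}{256 - \frac{58}{- \frac{388}{9}}} = - \frac{1}{256 - - \frac{261}{194}} = - \frac{1}{256 + \frac{261}{194}} = - \frac{1}{\frac{49925}{194}} = \left(-1\right) \frac{194}{49925} = - \frac{194}{49925}$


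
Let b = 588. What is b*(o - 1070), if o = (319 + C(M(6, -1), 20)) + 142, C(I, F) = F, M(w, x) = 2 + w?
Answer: -346332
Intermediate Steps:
o = 481 (o = (319 + 20) + 142 = 339 + 142 = 481)
b*(o - 1070) = 588*(481 - 1070) = 588*(-589) = -346332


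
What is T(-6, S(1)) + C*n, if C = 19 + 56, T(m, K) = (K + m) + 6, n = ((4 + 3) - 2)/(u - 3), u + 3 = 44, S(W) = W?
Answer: 413/38 ≈ 10.868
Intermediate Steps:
u = 41 (u = -3 + 44 = 41)
n = 5/38 (n = ((4 + 3) - 2)/(41 - 3) = (7 - 2)/38 = 5*(1/38) = 5/38 ≈ 0.13158)
T(m, K) = 6 + K + m
C = 75
T(-6, S(1)) + C*n = (6 + 1 - 6) + 75*(5/38) = 1 + 375/38 = 413/38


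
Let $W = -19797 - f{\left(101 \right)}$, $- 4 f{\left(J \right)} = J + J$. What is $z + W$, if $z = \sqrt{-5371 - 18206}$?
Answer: $- \frac{39493}{2} + i \sqrt{23577} \approx -19747.0 + 153.55 i$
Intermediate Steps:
$f{\left(J \right)} = - \frac{J}{2}$ ($f{\left(J \right)} = - \frac{J + J}{4} = - \frac{2 J}{4} = - \frac{J}{2}$)
$W = - \frac{39493}{2}$ ($W = -19797 - \left(- \frac{1}{2}\right) 101 = -19797 - - \frac{101}{2} = -19797 + \frac{101}{2} = - \frac{39493}{2} \approx -19747.0$)
$z = i \sqrt{23577}$ ($z = \sqrt{-23577} = i \sqrt{23577} \approx 153.55 i$)
$z + W = i \sqrt{23577} - \frac{39493}{2} = - \frac{39493}{2} + i \sqrt{23577}$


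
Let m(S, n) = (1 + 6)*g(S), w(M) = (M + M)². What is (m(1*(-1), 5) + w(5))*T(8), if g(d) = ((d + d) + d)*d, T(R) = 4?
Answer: 484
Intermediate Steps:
g(d) = 3*d² (g(d) = (2*d + d)*d = (3*d)*d = 3*d²)
w(M) = 4*M² (w(M) = (2*M)² = 4*M²)
m(S, n) = 21*S² (m(S, n) = (1 + 6)*(3*S²) = 7*(3*S²) = 21*S²)
(m(1*(-1), 5) + w(5))*T(8) = (21*(1*(-1))² + 4*5²)*4 = (21*(-1)² + 4*25)*4 = (21*1 + 100)*4 = (21 + 100)*4 = 121*4 = 484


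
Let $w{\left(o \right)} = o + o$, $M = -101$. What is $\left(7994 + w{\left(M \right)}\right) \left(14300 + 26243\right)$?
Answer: $315911056$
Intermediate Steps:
$w{\left(o \right)} = 2 o$
$\left(7994 + w{\left(M \right)}\right) \left(14300 + 26243\right) = \left(7994 + 2 \left(-101\right)\right) \left(14300 + 26243\right) = \left(7994 - 202\right) 40543 = 7792 \cdot 40543 = 315911056$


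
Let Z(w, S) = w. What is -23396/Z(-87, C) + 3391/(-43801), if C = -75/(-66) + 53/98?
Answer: 1024473179/3810687 ≈ 268.84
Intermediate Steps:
C = 904/539 (C = -75*(-1/66) + 53*(1/98) = 25/22 + 53/98 = 904/539 ≈ 1.6772)
-23396/Z(-87, C) + 3391/(-43801) = -23396/(-87) + 3391/(-43801) = -23396*(-1/87) + 3391*(-1/43801) = 23396/87 - 3391/43801 = 1024473179/3810687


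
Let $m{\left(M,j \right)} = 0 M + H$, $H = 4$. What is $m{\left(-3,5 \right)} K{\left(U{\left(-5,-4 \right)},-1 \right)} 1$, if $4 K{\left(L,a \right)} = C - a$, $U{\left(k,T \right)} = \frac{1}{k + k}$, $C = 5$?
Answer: $6$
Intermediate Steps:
$U{\left(k,T \right)} = \frac{1}{2 k}$
$m{\left(M,j \right)} = 4$ ($m{\left(M,j \right)} = 0 M + 4 = 0 + 4 = 4$)
$K{\left(L,a \right)} = \frac{5}{4} - \frac{a}{4}$ ($K{\left(L,a \right)} = \frac{5 - a}{4} = \frac{5}{4} - \frac{a}{4}$)
$m{\left(-3,5 \right)} K{\left(U{\left(-5,-4 \right)},-1 \right)} 1 = 4 \left(\frac{5}{4} - - \frac{1}{4}\right) 1 = 4 \left(\frac{5}{4} + \frac{1}{4}\right) 1 = 4 \cdot \frac{3}{2} \cdot 1 = 6 \cdot 1 = 6$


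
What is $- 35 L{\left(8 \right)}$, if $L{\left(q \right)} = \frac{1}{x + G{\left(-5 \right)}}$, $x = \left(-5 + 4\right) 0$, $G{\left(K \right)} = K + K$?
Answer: $\frac{7}{2} \approx 3.5$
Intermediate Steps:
$G{\left(K \right)} = 2 K$
$x = 0$ ($x = \left(-1\right) 0 = 0$)
$L{\left(q \right)} = - \frac{1}{10}$ ($L{\left(q \right)} = \frac{1}{0 + 2 \left(-5\right)} = \frac{1}{0 - 10} = \frac{1}{-10} = - \frac{1}{10}$)
$- 35 L{\left(8 \right)} = \left(-35\right) \left(- \frac{1}{10}\right) = \frac{7}{2}$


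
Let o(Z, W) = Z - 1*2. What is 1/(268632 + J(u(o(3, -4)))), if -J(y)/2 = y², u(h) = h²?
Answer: 1/268630 ≈ 3.7226e-6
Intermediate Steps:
o(Z, W) = -2 + Z (o(Z, W) = Z - 2 = -2 + Z)
J(y) = -2*y²
1/(268632 + J(u(o(3, -4)))) = 1/(268632 - 2*(-2 + 3)⁴) = 1/(268632 - 2*(1²)²) = 1/(268632 - 2*1²) = 1/(268632 - 2*1) = 1/(268632 - 2) = 1/268630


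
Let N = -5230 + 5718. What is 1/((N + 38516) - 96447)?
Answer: -1/57443 ≈ -1.7409e-5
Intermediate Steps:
N = 488
1/((N + 38516) - 96447) = 1/((488 + 38516) - 96447) = 1/(39004 - 96447) = 1/(-57443) = -1/57443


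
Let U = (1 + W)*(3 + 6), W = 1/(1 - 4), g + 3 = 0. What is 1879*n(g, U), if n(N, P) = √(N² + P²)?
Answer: 5637*√5 ≈ 12605.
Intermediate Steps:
g = -3 (g = -3 + 0 = -3)
W = -⅓ (W = 1/(-3) = -⅓ ≈ -0.33333)
U = 6 (U = (1 - ⅓)*(3 + 6) = (⅔)*9 = 6)
1879*n(g, U) = 1879*√((-3)² + 6²) = 1879*√(9 + 36) = 1879*√45 = 1879*(3*√5) = 5637*√5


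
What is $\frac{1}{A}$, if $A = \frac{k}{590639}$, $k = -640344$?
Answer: $- \frac{590639}{640344} \approx -0.92238$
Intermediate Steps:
$A = - \frac{640344}{590639} \approx -1.0842$
$\frac{1}{A} = \frac{1}{- \frac{640344}{590639}} = - \frac{590639}{640344}$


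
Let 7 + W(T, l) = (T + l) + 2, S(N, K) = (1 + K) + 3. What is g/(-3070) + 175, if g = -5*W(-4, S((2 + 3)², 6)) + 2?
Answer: 537253/3070 ≈ 175.00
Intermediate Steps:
S(N, K) = 4 + K
W(T, l) = -5 + T + l (W(T, l) = -7 + ((T + l) + 2) = -7 + (2 + T + l) = -5 + T + l)
g = -3 (g = -5*(-5 - 4 + (4 + 6)) + 2 = -5*(-5 - 4 + 10) + 2 = -5*1 + 2 = -5 + 2 = -3)
g/(-3070) + 175 = -3/(-3070) + 175 = -3*(-1/3070) + 175 = 3/3070 + 175 = 537253/3070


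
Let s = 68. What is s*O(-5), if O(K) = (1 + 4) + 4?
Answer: 612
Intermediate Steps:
O(K) = 9 (O(K) = 5 + 4 = 9)
s*O(-5) = 68*9 = 612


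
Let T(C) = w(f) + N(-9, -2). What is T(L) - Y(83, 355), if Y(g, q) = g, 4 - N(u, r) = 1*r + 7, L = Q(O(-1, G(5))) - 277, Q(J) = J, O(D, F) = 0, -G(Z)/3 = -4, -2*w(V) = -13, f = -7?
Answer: -155/2 ≈ -77.500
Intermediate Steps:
w(V) = 13/2 (w(V) = -½*(-13) = 13/2)
G(Z) = 12 (G(Z) = -3*(-4) = 12)
L = -277 (L = 0 - 277 = -277)
N(u, r) = -3 - r (N(u, r) = 4 - (1*r + 7) = 4 - (r + 7) = 4 - (7 + r) = 4 + (-7 - r) = -3 - r)
T(C) = 11/2 (T(C) = 13/2 + (-3 - 1*(-2)) = 13/2 + (-3 + 2) = 13/2 - 1 = 11/2)
T(L) - Y(83, 355) = 11/2 - 1*83 = 11/2 - 83 = -155/2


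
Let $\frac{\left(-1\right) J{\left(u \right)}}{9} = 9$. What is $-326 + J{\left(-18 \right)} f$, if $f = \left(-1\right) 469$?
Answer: $37663$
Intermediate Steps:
$J{\left(u \right)} = -81$ ($J{\left(u \right)} = \left(-9\right) 9 = -81$)
$f = -469$
$-326 + J{\left(-18 \right)} f = -326 - -37989 = -326 + 37989 = 37663$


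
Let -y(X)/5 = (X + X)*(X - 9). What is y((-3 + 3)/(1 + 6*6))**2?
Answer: 0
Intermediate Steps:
y(X) = -10*X*(-9 + X) (y(X) = -5*(X + X)*(X - 9) = -5*2*X*(-9 + X) = -10*X*(-9 + X))
y((-3 + 3)/(1 + 6*6))**2 = (10*((-3 + 3)/(1 + 6*6))*(9 - (-3 + 3)/(1 + 6*6)))**2 = (10*(0/(1 + 36))*(9 - 0/(1 + 36)))**2 = (10*(0/37)*(9 - 0/37))**2 = (10*(0*(1/37))*(9 - 0/37))**2 = (10*0*(9 - 1*0))**2 = (10*0*(9 + 0))**2 = (10*0*9)**2 = 0**2 = 0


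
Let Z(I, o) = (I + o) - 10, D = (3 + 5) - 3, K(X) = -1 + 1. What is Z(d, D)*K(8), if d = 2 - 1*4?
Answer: 0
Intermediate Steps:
d = -2 (d = 2 - 4 = -2)
K(X) = 0
D = 5 (D = 8 - 3 = 5)
Z(I, o) = -10 + I + o
Z(d, D)*K(8) = (-10 - 2 + 5)*0 = -7*0 = 0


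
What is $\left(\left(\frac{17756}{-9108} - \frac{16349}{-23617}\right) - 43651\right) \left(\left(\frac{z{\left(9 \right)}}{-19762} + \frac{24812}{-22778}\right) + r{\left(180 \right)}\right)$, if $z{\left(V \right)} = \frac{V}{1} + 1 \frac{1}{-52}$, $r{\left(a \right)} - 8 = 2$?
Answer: $- \frac{138224672761479301607}{355376765745144} \approx -3.8895 \cdot 10^{5}$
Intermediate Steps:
$r{\left(a \right)} = 10$ ($r{\left(a \right)} = 8 + 2 = 10$)
$z{\left(V \right)} = - \frac{1}{52} + V$ ($z{\left(V \right)} = V 1 + 1 \left(- \frac{1}{52}\right) = V - \frac{1}{52} = - \frac{1}{52} + V$)
$\left(\left(\frac{17756}{-9108} - \frac{16349}{-23617}\right) - 43651\right) \left(\left(\frac{z{\left(9 \right)}}{-19762} + \frac{24812}{-22778}\right) + r{\left(180 \right)}\right) = \left(\left(\frac{17756}{-9108} - \frac{16349}{-23617}\right) - 43651\right) \left(\left(\frac{- \frac{1}{52} + 9}{-19762} + \frac{24812}{-22778}\right) + 10\right) = \left(\left(17756 \left(- \frac{1}{9108}\right) - - \frac{16349}{23617}\right) - 43651\right) \left(\left(\frac{467}{52} \left(- \frac{1}{19762}\right) + 24812 \left(- \frac{1}{22778}\right)\right) + 10\right) = \left(\left(- \frac{193}{99} + \frac{16349}{23617}\right) - 43651\right) \left(\left(- \frac{467}{1027624} - \frac{12406}{11389}\right) + 10\right) = \left(- \frac{267230}{212553} - 43651\right) \left(- \frac{12754022007}{11703609736} + 10\right) = \left(- \frac{9278418233}{212553}\right) \frac{104282075353}{11703609736} = - \frac{138224672761479301607}{355376765745144}$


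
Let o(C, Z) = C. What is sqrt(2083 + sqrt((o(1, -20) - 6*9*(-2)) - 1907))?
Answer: sqrt(2083 + I*sqrt(1798)) ≈ 45.642 + 0.4645*I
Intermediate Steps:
sqrt(2083 + sqrt((o(1, -20) - 6*9*(-2)) - 1907)) = sqrt(2083 + sqrt((1 - 6*9*(-2)) - 1907)) = sqrt(2083 + sqrt((1 - 54*(-2)) - 1907)) = sqrt(2083 + sqrt((1 - 1*(-108)) - 1907)) = sqrt(2083 + sqrt((1 + 108) - 1907)) = sqrt(2083 + sqrt(109 - 1907)) = sqrt(2083 + sqrt(-1798)) = sqrt(2083 + I*sqrt(1798))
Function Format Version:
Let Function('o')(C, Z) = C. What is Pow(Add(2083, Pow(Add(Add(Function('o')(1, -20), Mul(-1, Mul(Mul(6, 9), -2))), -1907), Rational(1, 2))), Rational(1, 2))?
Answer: Pow(Add(2083, Mul(I, Pow(1798, Rational(1, 2)))), Rational(1, 2)) ≈ Add(45.642, Mul(0.4645, I))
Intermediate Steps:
Pow(Add(2083, Pow(Add(Add(Function('o')(1, -20), Mul(-1, Mul(Mul(6, 9), -2))), -1907), Rational(1, 2))), Rational(1, 2)) = Pow(Add(2083, Pow(Add(Add(1, Mul(-1, Mul(Mul(6, 9), -2))), -1907), Rational(1, 2))), Rational(1, 2)) = Pow(Add(2083, Pow(Add(Add(1, Mul(-1, Mul(54, -2))), -1907), Rational(1, 2))), Rational(1, 2)) = Pow(Add(2083, Pow(Add(Add(1, Mul(-1, -108)), -1907), Rational(1, 2))), Rational(1, 2)) = Pow(Add(2083, Pow(Add(Add(1, 108), -1907), Rational(1, 2))), Rational(1, 2)) = Pow(Add(2083, Pow(Add(109, -1907), Rational(1, 2))), Rational(1, 2)) = Pow(Add(2083, Pow(-1798, Rational(1, 2))), Rational(1, 2)) = Pow(Add(2083, Mul(I, Pow(1798, Rational(1, 2)))), Rational(1, 2))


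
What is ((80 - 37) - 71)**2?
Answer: 784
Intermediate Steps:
((80 - 37) - 71)**2 = (43 - 71)**2 = (-28)**2 = 784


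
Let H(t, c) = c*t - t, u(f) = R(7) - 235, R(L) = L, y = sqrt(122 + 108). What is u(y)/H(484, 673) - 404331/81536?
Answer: -48930967/9865856 ≈ -4.9596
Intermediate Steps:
y = sqrt(230) ≈ 15.166
u(f) = -228 (u(f) = 7 - 235 = -228)
H(t, c) = -t + c*t
u(y)/H(484, 673) - 404331/81536 = -228*1/(484*(-1 + 673)) - 404331/81536 = -228/(484*672) - 404331*1/81536 = -228/325248 - 404331/81536 = -228*1/325248 - 404331/81536 = -19/27104 - 404331/81536 = -48930967/9865856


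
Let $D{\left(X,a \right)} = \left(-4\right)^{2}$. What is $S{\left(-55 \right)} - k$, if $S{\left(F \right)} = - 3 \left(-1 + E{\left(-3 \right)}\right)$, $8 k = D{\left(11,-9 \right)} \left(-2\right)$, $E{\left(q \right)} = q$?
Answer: $16$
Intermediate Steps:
$D{\left(X,a \right)} = 16$
$k = -4$ ($k = \frac{16 \left(-2\right)}{8} = \frac{1}{8} \left(-32\right) = -4$)
$S{\left(F \right)} = 12$ ($S{\left(F \right)} = - 3 \left(-1 - 3\right) = \left(-3\right) \left(-4\right) = 12$)
$S{\left(-55 \right)} - k = 12 - -4 = 12 + 4 = 16$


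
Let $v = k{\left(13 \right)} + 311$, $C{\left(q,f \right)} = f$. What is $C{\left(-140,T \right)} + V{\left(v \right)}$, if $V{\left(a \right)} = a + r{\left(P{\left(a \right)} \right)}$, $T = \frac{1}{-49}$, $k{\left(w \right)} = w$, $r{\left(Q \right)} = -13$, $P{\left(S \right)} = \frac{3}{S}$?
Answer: $\frac{15238}{49} \approx 310.98$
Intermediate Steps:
$T = - \frac{1}{49} \approx -0.020408$
$v = 324$ ($v = 13 + 311 = 324$)
$V{\left(a \right)} = -13 + a$ ($V{\left(a \right)} = a - 13 = -13 + a$)
$C{\left(-140,T \right)} + V{\left(v \right)} = - \frac{1}{49} + \left(-13 + 324\right) = - \frac{1}{49} + 311 = \frac{15238}{49}$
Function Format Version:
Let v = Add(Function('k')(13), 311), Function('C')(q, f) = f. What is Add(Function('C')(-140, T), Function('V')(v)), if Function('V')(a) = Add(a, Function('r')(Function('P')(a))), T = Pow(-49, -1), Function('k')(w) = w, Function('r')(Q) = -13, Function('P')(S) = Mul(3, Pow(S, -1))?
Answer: Rational(15238, 49) ≈ 310.98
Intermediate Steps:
T = Rational(-1, 49) ≈ -0.020408
v = 324 (v = Add(13, 311) = 324)
Function('V')(a) = Add(-13, a) (Function('V')(a) = Add(a, -13) = Add(-13, a))
Add(Function('C')(-140, T), Function('V')(v)) = Add(Rational(-1, 49), Add(-13, 324)) = Add(Rational(-1, 49), 311) = Rational(15238, 49)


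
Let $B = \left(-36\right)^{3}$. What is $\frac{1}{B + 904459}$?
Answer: $\frac{1}{857803} \approx 1.1658 \cdot 10^{-6}$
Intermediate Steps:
$B = -46656$
$\frac{1}{B + 904459} = \frac{1}{-46656 + 904459} = \frac{1}{857803}$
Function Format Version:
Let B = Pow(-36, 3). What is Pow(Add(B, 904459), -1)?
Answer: Rational(1, 857803) ≈ 1.1658e-6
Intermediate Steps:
B = -46656
Pow(Add(B, 904459), -1) = Pow(Add(-46656, 904459), -1) = Pow(857803, -1) = Rational(1, 857803)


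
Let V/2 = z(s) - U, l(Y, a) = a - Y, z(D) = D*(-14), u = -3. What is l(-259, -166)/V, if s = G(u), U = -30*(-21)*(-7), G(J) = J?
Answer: 31/2968 ≈ 0.010445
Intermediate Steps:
U = -4410 (U = 630*(-7) = -4410)
s = -3
z(D) = -14*D
V = 8904 (V = 2*(-14*(-3) - 1*(-4410)) = 2*(42 + 4410) = 2*4452 = 8904)
l(-259, -166)/V = (-166 - 1*(-259))/8904 = (-166 + 259)*(1/8904) = 93*(1/8904) = 31/2968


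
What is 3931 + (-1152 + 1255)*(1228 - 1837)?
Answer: -58796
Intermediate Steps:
3931 + (-1152 + 1255)*(1228 - 1837) = 3931 + 103*(-609) = 3931 - 62727 = -58796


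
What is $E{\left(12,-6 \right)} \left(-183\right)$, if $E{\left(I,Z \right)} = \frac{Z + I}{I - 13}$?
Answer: $1098$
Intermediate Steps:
$E{\left(I,Z \right)} = \frac{I + Z}{-13 + I}$
$E{\left(12,-6 \right)} \left(-183\right) = \frac{12 - 6}{-13 + 12} \left(-183\right) = \frac{1}{-1} \cdot 6 \left(-183\right) = \left(-1\right) 6 \left(-183\right) = \left(-6\right) \left(-183\right) = 1098$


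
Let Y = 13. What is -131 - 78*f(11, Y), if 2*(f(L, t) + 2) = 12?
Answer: -443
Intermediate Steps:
f(L, t) = 4 (f(L, t) = -2 + (1/2)*12 = -2 + 6 = 4)
-131 - 78*f(11, Y) = -131 - 78*4 = -131 - 312 = -443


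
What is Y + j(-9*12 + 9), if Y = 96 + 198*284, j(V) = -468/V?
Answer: 619660/11 ≈ 56333.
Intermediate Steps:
Y = 56328 (Y = 96 + 56232 = 56328)
Y + j(-9*12 + 9) = 56328 - 468/(-9*12 + 9) = 56328 - 468/(-108 + 9) = 56328 - 468/(-99) = 56328 - 468*(-1/99) = 56328 + 52/11 = 619660/11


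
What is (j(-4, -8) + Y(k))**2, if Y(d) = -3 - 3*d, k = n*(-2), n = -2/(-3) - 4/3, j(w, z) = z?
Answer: 225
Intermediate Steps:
n = -2/3 (n = -2*(-1/3) - 4*1/3 = 2/3 - 4/3 = -2/3 ≈ -0.66667)
k = 4/3 (k = -2/3*(-2) = 4/3 ≈ 1.3333)
(j(-4, -8) + Y(k))**2 = (-8 + (-3 - 3*4/3))**2 = (-8 + (-3 - 4))**2 = (-8 - 7)**2 = (-15)**2 = 225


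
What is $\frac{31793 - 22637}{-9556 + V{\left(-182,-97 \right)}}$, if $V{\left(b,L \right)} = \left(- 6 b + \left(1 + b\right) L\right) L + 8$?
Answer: $- \frac{3052}{606167} \approx -0.0050349$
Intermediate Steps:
$V{\left(b,L \right)} = 8 + L \left(- 6 b + L \left(1 + b\right)\right)$ ($V{\left(b,L \right)} = \left(- 6 b + L \left(1 + b\right)\right) L + 8 = L \left(- 6 b + L \left(1 + b\right)\right) + 8 = 8 + L \left(- 6 b + L \left(1 + b\right)\right)$)
$\frac{31793 - 22637}{-9556 + V{\left(-182,-97 \right)}} = \frac{31793 - 22637}{-9556 + \left(8 + \left(-97\right)^{2} - 182 \left(-97\right)^{2} - \left(-582\right) \left(-182\right)\right)} = \frac{9156}{-9556 + \left(8 + 9409 - 1712438 - 105924\right)} = \frac{9156}{-9556 - 1808945} = \frac{9156}{-1818501} = 9156 \left(- \frac{1}{1818501}\right) = - \frac{3052}{606167}$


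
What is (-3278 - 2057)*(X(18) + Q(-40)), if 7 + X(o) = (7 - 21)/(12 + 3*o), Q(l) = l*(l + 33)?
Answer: -4365970/3 ≈ -1.4553e+6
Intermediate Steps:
Q(l) = l*(33 + l)
X(o) = -7 - 14/(12 + 3*o) (X(o) = -7 + (7 - 21)/(12 + 3*o) = -7 - 14/(12 + 3*o))
(-3278 - 2057)*(X(18) + Q(-40)) = (-3278 - 2057)*(7*(-14 - 3*18)/(3*(4 + 18)) - 40*(33 - 40)) = -5335*((7/3)*(-14 - 54)/22 - 40*(-7)) = -5335*((7/3)*(1/22)*(-68) + 280) = -5335*(-238/33 + 280) = -5335*9002/33 = -4365970/3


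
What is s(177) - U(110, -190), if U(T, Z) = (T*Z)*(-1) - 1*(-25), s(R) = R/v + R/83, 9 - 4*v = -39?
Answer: -6941495/332 ≈ -20908.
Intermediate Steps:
v = 12 (v = 9/4 - 1/4*(-39) = 9/4 + 39/4 = 12)
s(R) = 95*R/996 (s(R) = R/12 + R/83 = 95*R/996)
U(T, Z) = 25 - T*Z (U(T, Z) = -T*Z + 25 = 25 - T*Z)
s(177) - U(110, -190) = (95/996)*177 - (25 - 1*110*(-190)) = 5605/332 - (25 + 20900) = 5605/332 - 1*20925 = 5605/332 - 20925 = -6941495/332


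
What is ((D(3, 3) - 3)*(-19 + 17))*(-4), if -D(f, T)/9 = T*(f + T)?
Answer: -1320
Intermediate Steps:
D(f, T) = -9*T*(T + f) (D(f, T) = -9*T*(f + T) = -9*T*(T + f))
((D(3, 3) - 3)*(-19 + 17))*(-4) = ((-9*3*(3 + 3) - 3)*(-19 + 17))*(-4) = ((-9*3*6 - 3)*(-2))*(-4) = ((-162 - 3)*(-2))*(-4) = -165*(-2)*(-4) = 330*(-4) = -1320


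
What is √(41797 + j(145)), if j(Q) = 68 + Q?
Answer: √42010 ≈ 204.96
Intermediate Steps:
√(41797 + j(145)) = √(41797 + (68 + 145)) = √(41797 + 213) = √42010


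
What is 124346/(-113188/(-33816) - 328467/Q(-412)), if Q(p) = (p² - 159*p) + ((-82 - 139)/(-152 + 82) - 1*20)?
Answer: 17309890982063724/271571245657 ≈ 63740.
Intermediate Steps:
Q(p) = -1179/70 + p² - 159*p (Q(p) = (p² - 159*p) + (-221/(-70) - 20) = (p² - 159*p) + (-221*(-1/70) - 20) = (p² - 159*p) + (221/70 - 20) = (p² - 159*p) - 1179/70 = -1179/70 + p² - 159*p)
124346/(-113188/(-33816) - 328467/Q(-412)) = 124346/(-113188/(-33816) - 328467/(-1179/70 + (-412)² - 159*(-412))) = 124346/(-113188*(-1/33816) - 328467/(-1179/70 + 169744 + 65508)) = 124346/(28297/8454 - 328467/16466461/70) = 124346/(28297/8454 - 328467*70/16466461) = 124346/(28297/8454 - 22992690/16466461) = 124346/(271571245657/139207461294) = 124346*(139207461294/271571245657) = 17309890982063724/271571245657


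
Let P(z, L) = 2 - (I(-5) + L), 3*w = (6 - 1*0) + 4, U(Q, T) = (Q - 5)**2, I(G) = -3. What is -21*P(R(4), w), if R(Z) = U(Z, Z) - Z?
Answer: -35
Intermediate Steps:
U(Q, T) = (-5 + Q)**2
R(Z) = (-5 + Z)**2 - Z
w = 10/3 (w = ((6 - 1*0) + 4)/3 = ((6 + 0) + 4)/3 = (6 + 4)/3 = (1/3)*10 = 10/3 ≈ 3.3333)
P(z, L) = 5 - L (P(z, L) = 2 - (-3 + L) = 2 + (3 - L) = 5 - L)
-21*P(R(4), w) = -21*(5 - 1*10/3) = -21*(5 - 10/3) = -21*5/3 = -35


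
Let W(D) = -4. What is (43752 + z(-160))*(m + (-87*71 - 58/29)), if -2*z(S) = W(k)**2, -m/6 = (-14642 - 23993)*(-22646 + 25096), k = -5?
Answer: 24843456473824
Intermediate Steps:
m = 567934500 (m = -6*(-14642 - 23993)*(-22646 + 25096) = -(-231810)*2450 = -6*(-94655750) = 567934500)
z(S) = -8 (z(S) = -1/2*(-4)**2 = -1/2*16 = -8)
(43752 + z(-160))*(m + (-87*71 - 58/29)) = (43752 - 8)*(567934500 + (-87*71 - 58/29)) = 43744*(567934500 + (-6177 - 58*1/29)) = 43744*(567934500 + (-6177 - 2)) = 43744*(567934500 - 6179) = 43744*567928321 = 24843456473824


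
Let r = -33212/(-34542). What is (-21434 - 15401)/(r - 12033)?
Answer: 33483015/10937123 ≈ 3.0614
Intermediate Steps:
r = 874/909 (r = -33212*(-1/34542) = 874/909 ≈ 0.96150)
(-21434 - 15401)/(r - 12033) = (-21434 - 15401)/(874/909 - 12033) = -36835/(-10937123/909) = -36835*(-909/10937123) = 33483015/10937123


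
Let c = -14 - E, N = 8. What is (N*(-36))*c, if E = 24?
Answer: 10944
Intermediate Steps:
c = -38 (c = -14 - 1*24 = -14 - 24 = -38)
(N*(-36))*c = (8*(-36))*(-38) = -288*(-38) = 10944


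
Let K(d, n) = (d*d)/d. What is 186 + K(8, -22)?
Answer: 194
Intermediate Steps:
K(d, n) = d (K(d, n) = d**2/d = d)
186 + K(8, -22) = 186 + 8 = 194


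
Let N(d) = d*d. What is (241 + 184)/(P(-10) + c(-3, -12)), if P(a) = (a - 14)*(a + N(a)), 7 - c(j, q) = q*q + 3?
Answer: -17/92 ≈ -0.18478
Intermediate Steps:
N(d) = d²
c(j, q) = 4 - q² (c(j, q) = 7 - (q*q + 3) = 7 - (q² + 3) = 7 - (3 + q²) = 7 + (-3 - q²) = 4 - q²)
P(a) = (-14 + a)*(a + a²) (P(a) = (a - 14)*(a + a²) = (-14 + a)*(a + a²))
(241 + 184)/(P(-10) + c(-3, -12)) = (241 + 184)/(-10*(-14 + (-10)² - 13*(-10)) + (4 - 1*(-12)²)) = 425/(-10*(-14 + 100 + 130) + (4 - 1*144)) = 425/(-10*216 + (4 - 144)) = 425/(-2160 - 140) = 425/(-2300) = 425*(-1/2300) = -17/92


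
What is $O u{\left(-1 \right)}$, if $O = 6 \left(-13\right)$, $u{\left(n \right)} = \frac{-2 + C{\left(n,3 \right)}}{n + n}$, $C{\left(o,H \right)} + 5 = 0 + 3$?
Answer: $-156$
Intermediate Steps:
$C{\left(o,H \right)} = -2$ ($C{\left(o,H \right)} = -5 + \left(0 + 3\right) = -5 + 3 = -2$)
$u{\left(n \right)} = - \frac{2}{n}$ ($u{\left(n \right)} = \frac{-2 - 2}{n + n} = - \frac{4}{2 n} = - 4 \frac{1}{2 n} = - \frac{2}{n}$)
$O = -78$
$O u{\left(-1 \right)} = - 78 \left(- \frac{2}{-1}\right) = - 78 \left(\left(-2\right) \left(-1\right)\right) = \left(-78\right) 2 = -156$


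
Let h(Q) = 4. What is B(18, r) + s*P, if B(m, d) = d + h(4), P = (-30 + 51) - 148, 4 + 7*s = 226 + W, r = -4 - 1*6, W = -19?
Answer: -3689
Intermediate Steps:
r = -10 (r = -4 - 6 = -10)
s = 29 (s = -4/7 + (226 - 19)/7 = -4/7 + (⅐)*207 = -4/7 + 207/7 = 29)
P = -127 (P = 21 - 148 = -127)
B(m, d) = 4 + d (B(m, d) = d + 4 = 4 + d)
B(18, r) + s*P = (4 - 10) + 29*(-127) = -6 - 3683 = -3689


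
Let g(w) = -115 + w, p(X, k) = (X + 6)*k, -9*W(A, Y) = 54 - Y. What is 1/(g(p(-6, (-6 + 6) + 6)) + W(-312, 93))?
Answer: -3/332 ≈ -0.0090361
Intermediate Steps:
W(A, Y) = -6 + Y/9 (W(A, Y) = -(54 - Y)/9 = -6 + Y/9)
p(X, k) = k*(6 + X) (p(X, k) = (6 + X)*k = k*(6 + X))
1/(g(p(-6, (-6 + 6) + 6)) + W(-312, 93)) = 1/((-115 + ((-6 + 6) + 6)*(6 - 6)) + (-6 + (⅑)*93)) = 1/((-115 + (0 + 6)*0) + (-6 + 31/3)) = 1/((-115 + 6*0) + 13/3) = 1/((-115 + 0) + 13/3) = 1/(-115 + 13/3) = 1/(-332/3) = -3/332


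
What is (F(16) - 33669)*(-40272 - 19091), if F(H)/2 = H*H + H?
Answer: 1966399375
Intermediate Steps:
F(H) = 2*H + 2*H² (F(H) = 2*(H*H + H) = 2*(H² + H) = 2*(H + H²) = 2*H + 2*H²)
(F(16) - 33669)*(-40272 - 19091) = (2*16*(1 + 16) - 33669)*(-40272 - 19091) = (2*16*17 - 33669)*(-59363) = (544 - 33669)*(-59363) = -33125*(-59363) = 1966399375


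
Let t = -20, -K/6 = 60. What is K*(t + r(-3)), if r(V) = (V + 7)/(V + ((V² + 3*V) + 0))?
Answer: 7680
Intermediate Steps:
K = -360 (K = -6*60 = -360)
r(V) = (7 + V)/(V² + 4*V) (r(V) = (7 + V)/(V + (V² + 3*V)) = (7 + V)/(V² + 4*V))
K*(t + r(-3)) = -360*(-20 + (7 - 3)/((-3)*(4 - 3))) = -360*(-20 - ⅓*4/1) = -360*(-20 - ⅓*1*4) = -360*(-20 - 4/3) = -360*(-64/3) = 7680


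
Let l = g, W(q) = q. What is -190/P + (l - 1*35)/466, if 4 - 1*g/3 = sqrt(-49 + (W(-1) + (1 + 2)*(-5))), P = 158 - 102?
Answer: -22457/6524 - 3*I*sqrt(65)/466 ≈ -3.4422 - 0.051903*I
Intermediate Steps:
P = 56
g = 12 - 3*I*sqrt(65) (g = 12 - 3*sqrt(-49 + (-1 + (1 + 2)*(-5))) = 12 - 3*sqrt(-49 + (-1 + 3*(-5))) = 12 - 3*sqrt(-49 + (-1 - 15)) = 12 - 3*sqrt(-49 - 16) = 12 - 3*I*sqrt(65) ≈ 12.0 - 24.187*I)
l = 12 - 3*I*sqrt(65) ≈ 12.0 - 24.187*I
-190/P + (l - 1*35)/466 = -190/56 + ((12 - 3*I*sqrt(65)) - 1*35)/466 = -190*1/56 + ((12 - 3*I*sqrt(65)) - 35)*(1/466) = -95/28 + (-23 - 3*I*sqrt(65))*(1/466) = -95/28 + (-23/466 - 3*I*sqrt(65)/466) = -22457/6524 - 3*I*sqrt(65)/466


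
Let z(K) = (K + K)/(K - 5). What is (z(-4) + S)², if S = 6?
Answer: 3844/81 ≈ 47.457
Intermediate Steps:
z(K) = 2*K/(-5 + K) (z(K) = (2*K)/(-5 + K) = 2*K/(-5 + K))
(z(-4) + S)² = (2*(-4)/(-5 - 4) + 6)² = (2*(-4)/(-9) + 6)² = (2*(-4)*(-⅑) + 6)² = (8/9 + 6)² = (62/9)² = 3844/81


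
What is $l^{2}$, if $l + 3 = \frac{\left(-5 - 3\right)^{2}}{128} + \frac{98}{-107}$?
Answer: $\frac{534361}{45796} \approx 11.668$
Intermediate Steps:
$l = - \frac{731}{214}$ ($l = -3 + \left(\frac{\left(-5 - 3\right)^{2}}{128} + \frac{98}{-107}\right) = -3 + \left(\left(-8\right)^{2} \cdot \frac{1}{128} + 98 \left(- \frac{1}{107}\right)\right) = -3 + \left(64 \cdot \frac{1}{128} - \frac{98}{107}\right) = -3 + \left(\frac{1}{2} - \frac{98}{107}\right) = -3 - \frac{89}{214} = - \frac{731}{214} \approx -3.4159$)
$l^{2} = \left(- \frac{731}{214}\right)^{2} = \frac{534361}{45796}$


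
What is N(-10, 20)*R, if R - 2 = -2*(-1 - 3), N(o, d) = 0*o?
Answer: 0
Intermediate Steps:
N(o, d) = 0
R = 10 (R = 2 - 2*(-1 - 3) = 2 - 2*(-4) = 2 + 8 = 10)
N(-10, 20)*R = 0*10 = 0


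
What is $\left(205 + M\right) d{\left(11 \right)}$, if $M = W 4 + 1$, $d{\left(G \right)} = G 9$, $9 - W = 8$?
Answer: $20790$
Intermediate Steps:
$W = 1$ ($W = 9 - 8 = 1$)
$d{\left(G \right)} = 9 G$
$M = 5$ ($M = 1 \cdot 4 + 1 = 4 + 1 = 5$)
$\left(205 + M\right) d{\left(11 \right)} = \left(205 + 5\right) 9 \cdot 11 = 210 \cdot 99 = 20790$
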